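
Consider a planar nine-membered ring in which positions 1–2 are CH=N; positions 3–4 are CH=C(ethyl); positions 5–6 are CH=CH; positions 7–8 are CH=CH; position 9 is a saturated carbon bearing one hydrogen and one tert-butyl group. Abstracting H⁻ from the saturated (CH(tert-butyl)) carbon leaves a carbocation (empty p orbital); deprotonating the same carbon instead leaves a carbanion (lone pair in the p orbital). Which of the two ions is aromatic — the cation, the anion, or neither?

Both ions have a continuous loop of p orbitals — each ring atom is sp².
Cation: 4 × 2 + 0 = 8 π electrons → 4(2), antiaromatic.
Anion: 4 × 2 + 2 = 10 π electrons → 4(2)+2, aromatic.

The anion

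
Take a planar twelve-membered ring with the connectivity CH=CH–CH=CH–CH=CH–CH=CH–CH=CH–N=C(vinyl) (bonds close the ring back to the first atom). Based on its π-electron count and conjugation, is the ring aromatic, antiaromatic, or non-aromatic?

The p orbitals form a continuous loop: each doubly-bonded ring atom is sp² with one p-orbital electron; each sp² =N– keeps its lone pair in-plane and puts one electron into the π system. The ring is fully conjugated.
π-electron count: 6 × 2 = 12 from the 6 double-bond units.
12 is a 4n count (n = 3), so the planar conjugated ring is antiaromatic.

Antiaromatic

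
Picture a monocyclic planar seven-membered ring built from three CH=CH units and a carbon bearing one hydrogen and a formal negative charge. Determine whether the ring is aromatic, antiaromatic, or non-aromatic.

Check conjugation: every atom in a ring double bond is sp² and brings one electron to the p orbital; the carbanion's lone pair occupies the p orbital — every position has a p orbital, so the cyclic π system is continuous.
Tallying contributions gives 3 × 2 = 6 from the double-bond units + 2 from the CH(-) atom = 8.
A 4n π count (8, n = 2) in a planar conjugated ring means antiaromatic.
(The species described is the cycloheptatrienyl anion.)

Antiaromatic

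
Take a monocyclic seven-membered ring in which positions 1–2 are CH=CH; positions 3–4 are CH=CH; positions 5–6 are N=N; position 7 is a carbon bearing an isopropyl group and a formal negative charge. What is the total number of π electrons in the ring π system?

All ring atoms are sp² and supply a p orbital to the ring (the double-bond atoms are sp², each contributing one p electron; each =N– nitrogen is pyridine-type (lone pair in the sp² plane, one electron in the p orbital); the carbanion's lone pair occupies the p orbital); the conjugation is uninterrupted.
Counting π electrons: 3 × 2 = 6 from the double-bond units + 2 from the C(isopropyl)(-) atom = 8.

8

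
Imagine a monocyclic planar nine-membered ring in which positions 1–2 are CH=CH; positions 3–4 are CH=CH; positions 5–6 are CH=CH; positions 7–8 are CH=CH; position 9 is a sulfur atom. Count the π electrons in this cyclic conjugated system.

All ring atoms are sp² and supply a p orbital to the ring (each doubly-bonded ring atom is sp² with one p-orbital electron; the sulfur donates one lone pair from its p orbital); the conjugation is uninterrupted.
π-electron count: 4 × 2 = 8 from the double-bond units + 2 from the S atom = 10.

10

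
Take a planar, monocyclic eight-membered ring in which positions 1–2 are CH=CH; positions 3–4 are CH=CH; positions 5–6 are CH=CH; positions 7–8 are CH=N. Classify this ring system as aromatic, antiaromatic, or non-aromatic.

All ring atoms are sp² and supply a p orbital to the ring (the double-bond atoms are sp², each contributing one p electron; each sp² =N– keeps its lone pair in-plane and puts one electron into the π system); the conjugation is uninterrupted.
π-electron count: 4 × 2 = 8 from the 4 double-bond units.
A 4n π count (8, n = 2) in a planar conjugated ring means antiaromatic.

Antiaromatic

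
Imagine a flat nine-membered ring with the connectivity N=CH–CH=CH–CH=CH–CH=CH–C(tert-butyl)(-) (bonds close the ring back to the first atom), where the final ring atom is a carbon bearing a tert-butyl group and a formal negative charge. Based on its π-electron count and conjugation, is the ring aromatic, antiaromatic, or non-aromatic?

Every ring atom contributes a p orbital perpendicular to the ring (each doubly-bonded ring atom is sp² with one p-orbital electron; the doubly-bonded nitrogens are pyridine-type — their lone pairs lie in the ring plane, leaving one electron in the p orbital; the carbanion's lone pair occupies the p orbital), so the π system is cyclic and fully conjugated.
π-electron count: 4 × 2 = 8 from the double-bond units + 2 from the C(tert-butyl)(-) atom = 10.
Since 10 = 4·2 + 2, the ring meets the 4n+2 criterion.

Aromatic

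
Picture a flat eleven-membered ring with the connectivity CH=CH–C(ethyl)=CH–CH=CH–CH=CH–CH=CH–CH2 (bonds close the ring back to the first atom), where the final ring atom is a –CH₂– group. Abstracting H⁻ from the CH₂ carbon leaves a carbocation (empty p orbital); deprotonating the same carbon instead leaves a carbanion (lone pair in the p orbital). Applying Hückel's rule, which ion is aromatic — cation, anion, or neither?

The cation

In both ions every ring atom is sp² and contributes a p orbital, so both rings are fully conjugated.
Cation: 5 × 2 + 0 = 10 π electrons → 4(2)+2, aromatic.
Anion: 5 × 2 + 2 = 12 π electrons → 4(3), antiaromatic.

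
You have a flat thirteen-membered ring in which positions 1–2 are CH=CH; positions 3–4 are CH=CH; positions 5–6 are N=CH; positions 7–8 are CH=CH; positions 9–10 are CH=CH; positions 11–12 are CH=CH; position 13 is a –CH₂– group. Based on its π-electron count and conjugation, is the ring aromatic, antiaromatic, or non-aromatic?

Non-aromatic

Because the tetrahedral CH₂ carbon is sp³ and has no p orbital in the ring π system at the CH2 position, the π system cannot extend all the way around the ring.
Without a continuous loop of overlapping p orbitals the Hückel electron count never comes into play.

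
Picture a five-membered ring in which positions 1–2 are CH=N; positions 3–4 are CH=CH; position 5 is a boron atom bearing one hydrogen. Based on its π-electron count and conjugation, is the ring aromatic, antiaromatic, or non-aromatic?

Antiaromatic

Every ring atom contributes a p orbital perpendicular to the ring (each doubly-bonded ring atom is sp² with one p-orbital electron; each =N– nitrogen is pyridine-type (lone pair in the sp² plane, one electron in the p orbital); the boron has an empty p orbital), so the π system is cyclic and fully conjugated.
Counting π electrons: 2 × 2 = 4 from the double-bond units + 0 from the BH atom = 4.
4 = 4(1); a planar, fully conjugated 4n system is antiaromatic.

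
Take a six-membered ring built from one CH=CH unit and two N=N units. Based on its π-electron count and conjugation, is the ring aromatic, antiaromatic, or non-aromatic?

All ring atoms are sp² and supply a p orbital to the ring (every atom in a ring double bond is sp² and brings one electron to the p orbital; each =N– nitrogen is pyridine-type (lone pair in the sp² plane, one electron in the p orbital)); the conjugation is uninterrupted.
Counting π electrons: 3 × 2 = 6 from the 3 double-bond units.
That gives a 4n+2 count (6, n = 1).

Aromatic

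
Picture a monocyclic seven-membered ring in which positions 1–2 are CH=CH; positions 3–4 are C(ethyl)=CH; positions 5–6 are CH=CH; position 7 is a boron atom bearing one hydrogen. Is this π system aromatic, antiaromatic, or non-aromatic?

Aromatic

The p orbitals form a continuous loop: the double-bond atoms are sp², each contributing one p electron; the boron has an empty p orbital. The ring is fully conjugated.
Counting π electrons: 3 × 2 = 6 from the double-bond units + 0 from the BH atom = 6.
That gives a 4n+2 count (6, n = 1).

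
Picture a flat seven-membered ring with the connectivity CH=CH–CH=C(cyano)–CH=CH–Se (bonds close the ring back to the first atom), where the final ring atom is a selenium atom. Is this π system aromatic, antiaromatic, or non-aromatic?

Antiaromatic

The p orbitals form a continuous loop: the double-bond atoms are sp², each contributing one p electron; the selenium donates one lone pair from its p orbital. The ring is fully conjugated.
Adding the contributions, 3 × 2 = 6 from the double-bond units + 2 from the Se atom = 8.
With 8 = 4·2 π electrons, Hückel's rule classifies the planar ring as antiaromatic.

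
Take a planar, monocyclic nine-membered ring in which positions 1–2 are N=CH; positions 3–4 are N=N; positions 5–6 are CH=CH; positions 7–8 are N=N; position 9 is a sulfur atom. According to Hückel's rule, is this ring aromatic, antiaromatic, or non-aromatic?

Aromatic

Check conjugation: each doubly-bonded ring atom is sp² with one p-orbital electron; the doubly-bonded nitrogens are pyridine-type — their lone pairs lie in the ring plane, leaving one electron in the p orbital; the sulfur donates one lone pair from its p orbital — every position has a p orbital, so the cyclic π system is continuous.
Tallying contributions gives 4 × 2 = 8 from the double-bond units + 2 from the S atom = 10.
Since 10 = 4·2 + 2, the ring meets the 4n+2 criterion.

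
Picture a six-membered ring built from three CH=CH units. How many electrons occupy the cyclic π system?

The p orbitals form a continuous loop: every atom in a ring double bond is sp² and brings one electron to the p orbital. The ring is fully conjugated.
Counting π electrons: 3 × 2 = 6 from the 3 double-bond units.

6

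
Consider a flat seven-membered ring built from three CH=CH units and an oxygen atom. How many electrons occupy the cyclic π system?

Every ring atom contributes a p orbital perpendicular to the ring (every atom in a ring double bond is sp² and brings one electron to the p orbital; the oxygen donates one lone pair from its p orbital), so the π system is cyclic and fully conjugated.
Tallying contributions gives 3 × 2 = 6 from the double-bond units + 2 from the O atom = 8.

8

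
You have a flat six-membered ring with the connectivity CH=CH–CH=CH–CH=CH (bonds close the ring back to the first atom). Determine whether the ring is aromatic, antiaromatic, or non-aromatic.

All ring atoms are sp² and supply a p orbital to the ring (each doubly-bonded ring atom is sp² with one p-orbital electron); the conjugation is uninterrupted.
Tallying contributions gives 3 × 2 = 6 from the 3 double-bond units.
That gives a 4n+2 count (6, n = 1).
(The species described is benzene.)

Aromatic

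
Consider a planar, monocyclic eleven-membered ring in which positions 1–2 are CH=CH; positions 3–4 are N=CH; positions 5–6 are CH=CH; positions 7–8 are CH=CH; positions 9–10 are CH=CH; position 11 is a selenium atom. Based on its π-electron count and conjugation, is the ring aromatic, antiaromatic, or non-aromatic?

Antiaromatic

Check conjugation: every atom in a ring double bond is sp² and brings one electron to the p orbital; the doubly-bonded nitrogens are pyridine-type — their lone pairs lie in the ring plane, leaving one electron in the p orbital; the selenium donates one lone pair from its p orbital — every position has a p orbital, so the cyclic π system is continuous.
Adding the contributions, 5 × 2 = 10 from the double-bond units + 2 from the Se atom = 12.
With 12 = 4·3 π electrons, Hückel's rule classifies the planar ring as antiaromatic.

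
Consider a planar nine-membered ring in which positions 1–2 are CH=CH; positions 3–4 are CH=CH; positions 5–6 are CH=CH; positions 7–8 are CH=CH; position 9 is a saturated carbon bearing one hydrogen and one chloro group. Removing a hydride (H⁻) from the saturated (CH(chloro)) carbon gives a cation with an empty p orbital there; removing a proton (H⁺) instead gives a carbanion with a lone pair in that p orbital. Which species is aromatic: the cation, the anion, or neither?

The anion

In both ions every ring atom is sp² and contributes a p orbital, so both rings are fully conjugated.
Cation: 4 × 2 + 0 = 8 π electrons → 4(2), antiaromatic.
Anion: 4 × 2 + 2 = 10 π electrons → 4(2)+2, aromatic.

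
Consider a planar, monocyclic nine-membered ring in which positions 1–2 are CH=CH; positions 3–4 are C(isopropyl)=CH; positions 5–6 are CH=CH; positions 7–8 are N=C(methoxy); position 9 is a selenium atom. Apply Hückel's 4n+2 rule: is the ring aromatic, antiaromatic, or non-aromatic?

All ring atoms are sp² and supply a p orbital to the ring (every atom in a ring double bond is sp² and brings one electron to the p orbital; the doubly-bonded nitrogens are pyridine-type — their lone pairs lie in the ring plane, leaving one electron in the p orbital; the selenium donates one lone pair from its p orbital); the conjugation is uninterrupted.
π-electron count: 4 × 2 = 8 from the double-bond units + 2 from the Se atom = 10.
With 10 π electrons (n = 2), the Hückel 4n+2 condition holds.

Aromatic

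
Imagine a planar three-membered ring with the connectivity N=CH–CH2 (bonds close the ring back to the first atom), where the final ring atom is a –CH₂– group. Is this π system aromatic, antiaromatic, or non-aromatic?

Non-aromatic

At the CH2 position, the tetrahedral CH₂ carbon is sp³ and has no p orbital in the ring π system; the ring's p-orbital overlap is broken there.
Without a continuous loop of overlapping p orbitals the Hückel electron count never comes into play.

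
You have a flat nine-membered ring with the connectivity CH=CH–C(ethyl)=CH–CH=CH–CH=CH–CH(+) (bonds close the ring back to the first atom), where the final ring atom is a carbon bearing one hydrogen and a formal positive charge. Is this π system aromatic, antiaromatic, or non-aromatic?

Check conjugation: the double-bond atoms are sp², each contributing one p electron; the carbocation has an empty p orbital — every position has a p orbital, so the cyclic π system is continuous.
Counting π electrons: 4 × 2 = 8 from the double-bond units + 0 from the CH(+) atom = 8.
A 4n π count (8, n = 2) in a planar conjugated ring means antiaromatic.

Antiaromatic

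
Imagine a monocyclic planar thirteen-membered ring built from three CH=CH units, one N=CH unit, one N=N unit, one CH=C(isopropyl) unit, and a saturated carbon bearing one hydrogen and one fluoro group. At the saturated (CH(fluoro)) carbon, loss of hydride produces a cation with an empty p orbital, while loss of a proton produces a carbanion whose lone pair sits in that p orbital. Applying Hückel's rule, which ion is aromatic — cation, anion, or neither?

Once that carbon is sp², every ring atom has a p orbital and both ions are fully conjugated.
Cation: 6 × 2 + 0 = 12 π electrons → 4(3), antiaromatic.
Anion: 6 × 2 + 2 = 14 π electrons → 4(3)+2, aromatic.

The anion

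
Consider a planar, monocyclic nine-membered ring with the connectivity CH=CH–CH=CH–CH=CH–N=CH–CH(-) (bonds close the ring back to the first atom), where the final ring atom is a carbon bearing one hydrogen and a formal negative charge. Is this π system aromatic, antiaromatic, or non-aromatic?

Aromatic

Every ring atom contributes a p orbital perpendicular to the ring (the double-bond atoms are sp², each contributing one p electron; each =N– nitrogen is pyridine-type (lone pair in the sp² plane, one electron in the p orbital); the carbanion's lone pair occupies the p orbital), so the π system is cyclic and fully conjugated.
Tallying contributions gives 4 × 2 = 8 from the double-bond units + 2 from the CH(-) atom = 10.
Since 10 = 4·2 + 2, the ring meets the 4n+2 criterion.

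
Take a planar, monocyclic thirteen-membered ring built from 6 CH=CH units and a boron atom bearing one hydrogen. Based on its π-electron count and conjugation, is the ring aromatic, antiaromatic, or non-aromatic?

Antiaromatic

Check conjugation: the double-bond atoms are sp², each contributing one p electron; the boron has an empty p orbital — every position has a p orbital, so the cyclic π system is continuous.
Adding the contributions, 6 × 2 = 12 from the double-bond units + 0 from the BH atom = 12.
A 4n π count (12, n = 3) in a planar conjugated ring means antiaromatic.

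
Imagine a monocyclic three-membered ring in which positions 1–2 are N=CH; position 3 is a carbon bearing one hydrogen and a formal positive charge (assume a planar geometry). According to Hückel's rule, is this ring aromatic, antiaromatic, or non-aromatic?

Check conjugation: every atom in a ring double bond is sp² and brings one electron to the p orbital; each =N– nitrogen is pyridine-type (lone pair in the sp² plane, one electron in the p orbital); the carbocation has an empty p orbital — every position has a p orbital, so the cyclic π system is continuous.
Counting π electrons: 1 × 2 = 2 from the double-bond unit + 0 from the CH(+) atom = 2.
That gives a 4n+2 count (2, n = 0).

Aromatic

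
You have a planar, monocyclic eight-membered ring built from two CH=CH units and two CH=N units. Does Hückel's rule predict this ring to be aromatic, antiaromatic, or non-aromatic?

Every ring atom contributes a p orbital perpendicular to the ring (the double-bond atoms are sp², each contributing one p electron; each =N– nitrogen is pyridine-type (lone pair in the sp² plane, one electron in the p orbital)), so the π system is cyclic and fully conjugated.
Counting π electrons: 4 × 2 = 8 from the 4 double-bond units.
A 4n π count (8, n = 2) in a planar conjugated ring means antiaromatic.

Antiaromatic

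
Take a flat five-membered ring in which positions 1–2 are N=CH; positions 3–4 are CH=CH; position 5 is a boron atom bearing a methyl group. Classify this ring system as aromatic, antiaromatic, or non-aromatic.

Antiaromatic

All ring atoms are sp² and supply a p orbital to the ring (each doubly-bonded ring atom is sp² with one p-orbital electron; the doubly-bonded nitrogens are pyridine-type — their lone pairs lie in the ring plane, leaving one electron in the p orbital; the boron has an empty p orbital); the conjugation is uninterrupted.
Counting π electrons: 2 × 2 = 4 from the double-bond units + 0 from the B(methyl) atom = 4.
4 = 4(1); a planar, fully conjugated 4n system is antiaromatic.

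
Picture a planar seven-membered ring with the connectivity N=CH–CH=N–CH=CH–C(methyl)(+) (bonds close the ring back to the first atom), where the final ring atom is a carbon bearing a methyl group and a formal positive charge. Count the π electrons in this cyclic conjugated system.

All ring atoms are sp² and supply a p orbital to the ring (each doubly-bonded ring atom is sp² with one p-orbital electron; the doubly-bonded nitrogens are pyridine-type — their lone pairs lie in the ring plane, leaving one electron in the p orbital; the carbocation has an empty p orbital); the conjugation is uninterrupted.
π-electron count: 3 × 2 = 6 from the double-bond units + 0 from the C(methyl)(+) atom = 6.

6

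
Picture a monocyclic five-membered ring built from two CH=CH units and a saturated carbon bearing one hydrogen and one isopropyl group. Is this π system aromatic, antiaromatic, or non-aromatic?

Non-aromatic

At the CH(isopropyl) position, that saturated carbon is sp³ and has no p orbital in the ring π system; the ring's p-orbital overlap is broken there.
Hückel's rule only applies to fully conjugated rings, so this one is simply non-aromatic.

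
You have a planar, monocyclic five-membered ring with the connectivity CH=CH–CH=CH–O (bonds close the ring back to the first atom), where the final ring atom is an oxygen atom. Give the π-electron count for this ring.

Every ring atom contributes a p orbital perpendicular to the ring (each doubly-bonded ring atom is sp² with one p-orbital electron; the oxygen donates one lone pair from its p orbital), so the π system is cyclic and fully conjugated.
Counting π electrons: 2 × 2 = 4 from the double-bond units + 2 from the O atom = 6.
(This ring is furan.)

6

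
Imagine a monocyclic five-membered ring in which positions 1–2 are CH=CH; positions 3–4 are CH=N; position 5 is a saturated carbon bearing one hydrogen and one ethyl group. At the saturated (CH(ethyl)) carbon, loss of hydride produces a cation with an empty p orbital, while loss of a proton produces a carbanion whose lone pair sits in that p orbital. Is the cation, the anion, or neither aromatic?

In both ions every ring atom is sp² and contributes a p orbital, so both rings are fully conjugated.
Cation: 2 × 2 + 0 = 4 π electrons → 4(1), antiaromatic.
Anion: 2 × 2 + 2 = 6 π electrons → 4(1)+2, aromatic.

The anion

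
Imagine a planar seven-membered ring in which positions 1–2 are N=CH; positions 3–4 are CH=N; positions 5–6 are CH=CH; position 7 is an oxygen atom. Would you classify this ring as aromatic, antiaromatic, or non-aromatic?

Antiaromatic

The p orbitals form a continuous loop: the double-bond atoms are sp², each contributing one p electron; each =N– nitrogen is pyridine-type (lone pair in the sp² plane, one electron in the p orbital); the oxygen donates one lone pair from its p orbital. The ring is fully conjugated.
π-electron count: 3 × 2 = 6 from the double-bond units + 2 from the O atom = 8.
8 is a 4n count (n = 2), so the planar conjugated ring is antiaromatic.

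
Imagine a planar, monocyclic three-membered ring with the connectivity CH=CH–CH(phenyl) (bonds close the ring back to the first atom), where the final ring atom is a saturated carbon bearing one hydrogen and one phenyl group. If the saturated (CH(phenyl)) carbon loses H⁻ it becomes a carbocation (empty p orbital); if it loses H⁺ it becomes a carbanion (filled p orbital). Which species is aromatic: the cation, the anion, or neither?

In either ion the ring is fully conjugated: every atom, including the new sp² carbon, supplies a p orbital.
Cation: 1 × 2 + 0 = 2 π electrons → 4(0)+2, aromatic.
Anion: 1 × 2 + 2 = 4 π electrons → 4(1), antiaromatic.

The cation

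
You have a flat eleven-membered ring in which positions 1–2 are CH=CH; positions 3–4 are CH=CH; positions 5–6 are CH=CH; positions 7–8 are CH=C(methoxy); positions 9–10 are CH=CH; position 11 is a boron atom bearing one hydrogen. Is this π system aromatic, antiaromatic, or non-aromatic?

All ring atoms are sp² and supply a p orbital to the ring (each doubly-bonded ring atom is sp² with one p-orbital electron; the boron has an empty p orbital); the conjugation is uninterrupted.
Adding the contributions, 5 × 2 = 10 from the double-bond units + 0 from the BH atom = 10.
With 10 π electrons (n = 2), the Hückel 4n+2 condition holds.

Aromatic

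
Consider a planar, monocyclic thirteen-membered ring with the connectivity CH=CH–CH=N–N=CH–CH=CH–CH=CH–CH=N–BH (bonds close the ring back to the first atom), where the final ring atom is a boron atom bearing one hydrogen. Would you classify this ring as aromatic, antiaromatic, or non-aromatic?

Antiaromatic

Every ring atom contributes a p orbital perpendicular to the ring (every atom in a ring double bond is sp² and brings one electron to the p orbital; each sp² =N– keeps its lone pair in-plane and puts one electron into the π system; the boron has an empty p orbital), so the π system is cyclic and fully conjugated.
π-electron count: 6 × 2 = 12 from the double-bond units + 0 from the BH atom = 12.
12 is a 4n count (n = 3), so the planar conjugated ring is antiaromatic.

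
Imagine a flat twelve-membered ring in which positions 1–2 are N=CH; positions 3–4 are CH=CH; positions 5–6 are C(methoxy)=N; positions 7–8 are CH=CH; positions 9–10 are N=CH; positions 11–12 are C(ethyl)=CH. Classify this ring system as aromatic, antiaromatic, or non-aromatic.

Check conjugation: each doubly-bonded ring atom is sp² with one p-orbital electron; the doubly-bonded nitrogens are pyridine-type — their lone pairs lie in the ring plane, leaving one electron in the p orbital — every position has a p orbital, so the cyclic π system is continuous.
π-electron count: 6 × 2 = 12 from the 6 double-bond units.
A 4n π count (12, n = 3) in a planar conjugated ring means antiaromatic.

Antiaromatic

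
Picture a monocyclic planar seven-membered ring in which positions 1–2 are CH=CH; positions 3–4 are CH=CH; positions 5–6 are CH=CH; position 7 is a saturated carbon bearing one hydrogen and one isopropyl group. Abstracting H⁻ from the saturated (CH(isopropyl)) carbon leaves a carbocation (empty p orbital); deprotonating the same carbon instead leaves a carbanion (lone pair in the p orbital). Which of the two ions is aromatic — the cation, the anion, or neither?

The cation

In either ion the ring is fully conjugated: every atom, including the new sp² carbon, supplies a p orbital.
Cation: 3 × 2 + 0 = 6 π electrons → 4(1)+2, aromatic.
Anion: 3 × 2 + 2 = 8 π electrons → 4(2), antiaromatic.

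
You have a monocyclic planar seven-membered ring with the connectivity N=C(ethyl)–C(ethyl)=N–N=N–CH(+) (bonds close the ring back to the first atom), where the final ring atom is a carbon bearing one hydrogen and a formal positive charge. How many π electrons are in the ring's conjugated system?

All ring atoms are sp² and supply a p orbital to the ring (every atom in a ring double bond is sp² and brings one electron to the p orbital; the doubly-bonded nitrogens are pyridine-type — their lone pairs lie in the ring plane, leaving one electron in the p orbital; the carbocation has an empty p orbital); the conjugation is uninterrupted.
π-electron count: 3 × 2 = 6 from the double-bond units + 0 from the CH(+) atom = 6.

6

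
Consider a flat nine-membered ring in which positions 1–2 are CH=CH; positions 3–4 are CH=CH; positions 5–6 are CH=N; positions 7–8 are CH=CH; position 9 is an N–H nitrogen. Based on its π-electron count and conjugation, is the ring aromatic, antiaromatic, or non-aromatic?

The p orbitals form a continuous loop: every atom in a ring double bond is sp² and brings one electron to the p orbital; the doubly-bonded nitrogens are pyridine-type — their lone pairs lie in the ring plane, leaving one electron in the p orbital; the pyrrole-type nitrogen donates its lone pair from the p orbital. The ring is fully conjugated.
π-electron count: 4 × 2 = 8 from the double-bond units + 2 from the NH atom = 10.
Since 10 = 4·2 + 2, the ring meets the 4n+2 criterion.

Aromatic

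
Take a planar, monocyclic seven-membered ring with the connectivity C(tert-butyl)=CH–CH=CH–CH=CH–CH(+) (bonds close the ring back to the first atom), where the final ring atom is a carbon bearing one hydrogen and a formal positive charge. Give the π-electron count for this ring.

All ring atoms are sp² and supply a p orbital to the ring (each doubly-bonded ring atom is sp² with one p-orbital electron; the carbocation has an empty p orbital); the conjugation is uninterrupted.
Adding the contributions, 3 × 2 = 6 from the double-bond units + 0 from the CH(+) atom = 6.

6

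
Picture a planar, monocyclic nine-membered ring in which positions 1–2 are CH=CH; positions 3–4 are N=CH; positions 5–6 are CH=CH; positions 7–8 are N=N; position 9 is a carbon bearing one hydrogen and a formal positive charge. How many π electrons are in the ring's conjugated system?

Check conjugation: every atom in a ring double bond is sp² and brings one electron to the p orbital; each =N– nitrogen is pyridine-type (lone pair in the sp² plane, one electron in the p orbital); the carbocation has an empty p orbital — every position has a p orbital, so the cyclic π system is continuous.
Tallying contributions gives 4 × 2 = 8 from the double-bond units + 0 from the CH(+) atom = 8.

8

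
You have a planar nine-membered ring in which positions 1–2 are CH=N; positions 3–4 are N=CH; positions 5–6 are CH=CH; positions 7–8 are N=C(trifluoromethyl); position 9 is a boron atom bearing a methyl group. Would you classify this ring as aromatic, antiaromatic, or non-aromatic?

All ring atoms are sp² and supply a p orbital to the ring (the double-bond atoms are sp², each contributing one p electron; each sp² =N– keeps its lone pair in-plane and puts one electron into the π system; the boron has an empty p orbital); the conjugation is uninterrupted.
Counting π electrons: 4 × 2 = 8 from the double-bond units + 0 from the B(methyl) atom = 8.
A 4n π count (8, n = 2) in a planar conjugated ring means antiaromatic.

Antiaromatic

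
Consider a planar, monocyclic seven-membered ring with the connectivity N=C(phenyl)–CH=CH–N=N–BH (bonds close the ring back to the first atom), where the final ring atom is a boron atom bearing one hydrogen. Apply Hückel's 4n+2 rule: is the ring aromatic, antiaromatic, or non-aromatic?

The p orbitals form a continuous loop: the double-bond atoms are sp², each contributing one p electron; each =N– nitrogen is pyridine-type (lone pair in the sp² plane, one electron in the p orbital); the boron has an empty p orbital. The ring is fully conjugated.
Tallying contributions gives 3 × 2 = 6 from the double-bond units + 0 from the BH atom = 6.
Since 6 = 4·1 + 2, the ring meets the 4n+2 criterion.

Aromatic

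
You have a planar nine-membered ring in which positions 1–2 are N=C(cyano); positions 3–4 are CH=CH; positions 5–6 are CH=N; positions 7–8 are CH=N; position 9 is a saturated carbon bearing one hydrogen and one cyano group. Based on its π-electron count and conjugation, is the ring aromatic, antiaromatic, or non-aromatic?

Non-aromatic

Because that saturated carbon is sp³ and has no p orbital in the ring π system at the CH(cyano) position, the π system cannot extend all the way around the ring.
Hückel's rule only applies to fully conjugated rings, so this one is simply non-aromatic.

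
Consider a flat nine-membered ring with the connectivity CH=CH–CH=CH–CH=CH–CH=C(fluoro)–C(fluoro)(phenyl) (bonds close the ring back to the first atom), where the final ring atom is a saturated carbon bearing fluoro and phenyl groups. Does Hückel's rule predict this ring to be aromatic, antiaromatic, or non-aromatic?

Non-aromatic

Because that saturated carbon is sp³ and has no p orbital in the ring π system at the C(fluoro)(phenyl) position, the π system cannot extend all the way around the ring.
Broken conjugation rules out both aromaticity and antiaromaticity.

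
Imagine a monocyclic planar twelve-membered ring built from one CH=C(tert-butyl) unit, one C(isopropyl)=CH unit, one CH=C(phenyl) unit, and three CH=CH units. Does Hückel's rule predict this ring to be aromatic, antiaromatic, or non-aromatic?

Antiaromatic

Every ring atom contributes a p orbital perpendicular to the ring (each doubly-bonded ring atom is sp² with one p-orbital electron), so the π system is cyclic and fully conjugated.
π-electron count: 6 × 2 = 12 from the 6 double-bond units.
A 4n π count (12, n = 3) in a planar conjugated ring means antiaromatic.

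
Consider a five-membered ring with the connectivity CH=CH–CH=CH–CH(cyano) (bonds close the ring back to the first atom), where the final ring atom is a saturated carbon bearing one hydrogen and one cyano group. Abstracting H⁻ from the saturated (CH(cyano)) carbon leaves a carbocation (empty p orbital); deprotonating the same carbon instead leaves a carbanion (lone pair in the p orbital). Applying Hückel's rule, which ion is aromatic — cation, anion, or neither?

In both ions every ring atom is sp² and contributes a p orbital, so both rings are fully conjugated.
Cation: 2 × 2 + 0 = 4 π electrons → 4(1), antiaromatic.
Anion: 2 × 2 + 2 = 6 π electrons → 4(1)+2, aromatic.

The anion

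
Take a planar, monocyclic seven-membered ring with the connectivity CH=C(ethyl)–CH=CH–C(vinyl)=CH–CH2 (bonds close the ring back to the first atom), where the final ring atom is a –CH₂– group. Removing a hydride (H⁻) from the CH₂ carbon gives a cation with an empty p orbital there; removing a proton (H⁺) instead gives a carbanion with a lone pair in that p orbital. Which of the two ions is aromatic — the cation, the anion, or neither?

In both ions every ring atom is sp² and contributes a p orbital, so both rings are fully conjugated.
Cation: 3 × 2 + 0 = 6 π electrons → 4(1)+2, aromatic.
Anion: 3 × 2 + 2 = 8 π electrons → 4(2), antiaromatic.

The cation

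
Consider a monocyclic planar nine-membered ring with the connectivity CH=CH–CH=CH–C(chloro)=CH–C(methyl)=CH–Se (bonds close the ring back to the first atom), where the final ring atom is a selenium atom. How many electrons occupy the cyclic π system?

All ring atoms are sp² and supply a p orbital to the ring (every atom in a ring double bond is sp² and brings one electron to the p orbital; the selenium donates one lone pair from its p orbital); the conjugation is uninterrupted.
Tallying contributions gives 4 × 2 = 8 from the double-bond units + 2 from the Se atom = 10.

10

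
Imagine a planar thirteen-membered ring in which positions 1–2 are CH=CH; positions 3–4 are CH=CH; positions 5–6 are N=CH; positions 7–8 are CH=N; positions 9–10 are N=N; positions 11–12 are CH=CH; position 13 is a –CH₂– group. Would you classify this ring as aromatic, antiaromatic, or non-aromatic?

Non-aromatic

The CH2 carbon is saturated: the tetrahedral CH₂ carbon is sp³ and has no p orbital in the ring π system. Conjugation is not continuous around the ring.
Without a continuous loop of overlapping p orbitals the Hückel electron count never comes into play.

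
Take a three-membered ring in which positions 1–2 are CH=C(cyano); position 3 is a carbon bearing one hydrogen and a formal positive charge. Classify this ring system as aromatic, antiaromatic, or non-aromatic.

All ring atoms are sp² and supply a p orbital to the ring (every atom in a ring double bond is sp² and brings one electron to the p orbital; the carbocation has an empty p orbital); the conjugation is uninterrupted.
Tallying contributions gives 1 × 2 = 2 from the double-bond unit + 0 from the CH(+) atom = 2.
Since 2 = 4·0 + 2, the ring meets the 4n+2 criterion.

Aromatic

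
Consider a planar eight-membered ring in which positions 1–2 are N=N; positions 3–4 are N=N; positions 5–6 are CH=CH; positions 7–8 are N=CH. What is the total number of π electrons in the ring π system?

8

Check conjugation: each doubly-bonded ring atom is sp² with one p-orbital electron; the doubly-bonded nitrogens are pyridine-type — their lone pairs lie in the ring plane, leaving one electron in the p orbital — every position has a p orbital, so the cyclic π system is continuous.
Counting π electrons: 4 × 2 = 8 from the 4 double-bond units.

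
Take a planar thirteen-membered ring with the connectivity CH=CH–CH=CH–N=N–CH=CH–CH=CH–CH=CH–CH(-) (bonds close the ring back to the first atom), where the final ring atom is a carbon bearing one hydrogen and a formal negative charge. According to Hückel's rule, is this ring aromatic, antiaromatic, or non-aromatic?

Aromatic

Check conjugation: each doubly-bonded ring atom is sp² with one p-orbital electron; each sp² =N– keeps its lone pair in-plane and puts one electron into the π system; the carbanion's lone pair occupies the p orbital — every position has a p orbital, so the cyclic π system is continuous.
Tallying contributions gives 6 × 2 = 12 from the double-bond units + 2 from the CH(-) atom = 14.
Since 14 = 4·3 + 2, the ring meets the 4n+2 criterion.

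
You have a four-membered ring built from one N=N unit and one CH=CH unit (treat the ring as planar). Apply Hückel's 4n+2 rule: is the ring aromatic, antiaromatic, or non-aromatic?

Antiaromatic

The p orbitals form a continuous loop: the double-bond atoms are sp², each contributing one p electron; the doubly-bonded nitrogens are pyridine-type — their lone pairs lie in the ring plane, leaving one electron in the p orbital. The ring is fully conjugated.
π-electron count: 2 × 2 = 4 from the 2 double-bond units.
With 4 = 4·1 π electrons, Hückel's rule classifies the planar ring as antiaromatic.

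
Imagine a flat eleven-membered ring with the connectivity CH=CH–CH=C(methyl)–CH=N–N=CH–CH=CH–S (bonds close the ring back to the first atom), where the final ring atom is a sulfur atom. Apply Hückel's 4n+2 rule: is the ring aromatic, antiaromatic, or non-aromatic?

The p orbitals form a continuous loop: each doubly-bonded ring atom is sp² with one p-orbital electron; the doubly-bonded nitrogens are pyridine-type — their lone pairs lie in the ring plane, leaving one electron in the p orbital; the sulfur donates one lone pair from its p orbital. The ring is fully conjugated.
π-electron count: 5 × 2 = 10 from the double-bond units + 2 from the S atom = 12.
With 12 = 4·3 π electrons, Hückel's rule classifies the planar ring as antiaromatic.

Antiaromatic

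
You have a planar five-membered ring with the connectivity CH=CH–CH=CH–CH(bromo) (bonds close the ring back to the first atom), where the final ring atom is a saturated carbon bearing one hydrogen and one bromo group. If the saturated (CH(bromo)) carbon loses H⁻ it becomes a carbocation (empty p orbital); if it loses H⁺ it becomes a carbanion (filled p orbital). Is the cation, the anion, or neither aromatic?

The anion

Once that carbon is sp², every ring atom has a p orbital and both ions are fully conjugated.
Cation: 2 × 2 + 0 = 4 π electrons → 4(1), antiaromatic.
Anion: 2 × 2 + 2 = 6 π electrons → 4(1)+2, aromatic.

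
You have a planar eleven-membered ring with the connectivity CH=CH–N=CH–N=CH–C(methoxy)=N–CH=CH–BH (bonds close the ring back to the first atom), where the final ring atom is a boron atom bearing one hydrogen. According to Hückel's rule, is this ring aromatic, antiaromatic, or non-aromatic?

Aromatic

The p orbitals form a continuous loop: each doubly-bonded ring atom is sp² with one p-orbital electron; each =N– nitrogen is pyridine-type (lone pair in the sp² plane, one electron in the p orbital); the boron has an empty p orbital. The ring is fully conjugated.
Adding the contributions, 5 × 2 = 10 from the double-bond units + 0 from the BH atom = 10.
That gives a 4n+2 count (10, n = 2).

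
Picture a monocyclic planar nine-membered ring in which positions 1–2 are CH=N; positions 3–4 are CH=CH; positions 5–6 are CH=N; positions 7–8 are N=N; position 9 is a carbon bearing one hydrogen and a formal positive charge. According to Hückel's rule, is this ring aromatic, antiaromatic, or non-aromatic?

All ring atoms are sp² and supply a p orbital to the ring (each doubly-bonded ring atom is sp² with one p-orbital electron; each sp² =N– keeps its lone pair in-plane and puts one electron into the π system; the carbocation has an empty p orbital); the conjugation is uninterrupted.
Adding the contributions, 4 × 2 = 8 from the double-bond units + 0 from the CH(+) atom = 8.
8 = 4(2); a planar, fully conjugated 4n system is antiaromatic.

Antiaromatic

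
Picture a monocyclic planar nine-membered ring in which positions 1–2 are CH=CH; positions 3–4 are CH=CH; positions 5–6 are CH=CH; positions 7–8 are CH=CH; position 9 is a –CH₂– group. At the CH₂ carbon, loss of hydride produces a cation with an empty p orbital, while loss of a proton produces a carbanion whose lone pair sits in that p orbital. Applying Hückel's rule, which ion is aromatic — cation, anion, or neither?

In either ion the ring is fully conjugated: every atom, including the new sp² carbon, supplies a p orbital.
Cation: 4 × 2 + 0 = 8 π electrons → 4(2), antiaromatic.
Anion: 4 × 2 + 2 = 10 π electrons → 4(2)+2, aromatic.

The anion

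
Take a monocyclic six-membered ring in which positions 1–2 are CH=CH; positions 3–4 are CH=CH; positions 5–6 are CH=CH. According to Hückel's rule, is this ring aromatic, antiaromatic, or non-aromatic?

Check conjugation: each doubly-bonded ring atom is sp² with one p-orbital electron — every position has a p orbital, so the cyclic π system is continuous.
Counting π electrons: 3 × 2 = 6 from the 3 double-bond units.
Since 6 = 4·1 + 2, the ring meets the 4n+2 criterion.
This is benzene.

Aromatic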